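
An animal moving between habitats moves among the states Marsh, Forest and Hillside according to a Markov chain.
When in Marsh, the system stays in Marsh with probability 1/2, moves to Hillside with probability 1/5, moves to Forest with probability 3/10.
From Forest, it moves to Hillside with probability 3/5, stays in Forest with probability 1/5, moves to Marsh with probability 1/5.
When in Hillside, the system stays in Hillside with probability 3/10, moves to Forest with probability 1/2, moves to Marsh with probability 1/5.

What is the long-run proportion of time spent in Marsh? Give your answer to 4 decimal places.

0.2857

Let the stationary distribution be π with π = πP and π_1 + π_2 + π_3 = 1.
π_1 = 0.5·π_1 + 0.2·π_2 + 0.2·π_3
π_2 = 0.3·π_1 + 0.2·π_2 + 0.5·π_3
Solving with the normalization constraint gives π = (0.2857, 0.3407, 0.3736).
So the stationary probability of Marsh is 0.2857.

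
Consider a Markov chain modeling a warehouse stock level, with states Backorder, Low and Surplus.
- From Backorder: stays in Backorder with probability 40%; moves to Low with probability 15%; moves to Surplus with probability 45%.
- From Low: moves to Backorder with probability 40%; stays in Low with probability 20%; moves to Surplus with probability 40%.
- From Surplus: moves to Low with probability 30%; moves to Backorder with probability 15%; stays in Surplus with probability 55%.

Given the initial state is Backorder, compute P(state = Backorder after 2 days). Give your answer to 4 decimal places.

Sum over the intermediate state after 1 day:
P = P(Backorder→Backorder)·P(Backorder→Backorder) + P(Backorder→Low)·P(Low→Backorder) + P(Backorder→Surplus)·P(Surplus→Backorder)
  = 0.4×0.4 + 0.15×0.4 + 0.45×0.15
  = 0.1600 + 0.0600 + 0.0675 = 0.2875

0.2875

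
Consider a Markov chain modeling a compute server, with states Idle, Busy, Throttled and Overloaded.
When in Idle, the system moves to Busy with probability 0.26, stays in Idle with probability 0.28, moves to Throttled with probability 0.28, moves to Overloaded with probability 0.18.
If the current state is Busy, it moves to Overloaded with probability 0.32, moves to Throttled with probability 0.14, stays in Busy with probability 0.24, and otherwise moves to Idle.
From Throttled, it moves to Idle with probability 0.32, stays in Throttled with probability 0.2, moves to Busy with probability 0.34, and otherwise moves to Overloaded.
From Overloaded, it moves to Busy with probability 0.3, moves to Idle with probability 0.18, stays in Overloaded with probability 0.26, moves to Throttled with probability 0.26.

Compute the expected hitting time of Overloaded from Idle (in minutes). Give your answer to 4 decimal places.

Let t(s) be the expected number of minutes to first reach Overloaded from state s, with t(Overloaded) = 0. Conditioning on the first minute:
t(Idle) = 1 + 0.28·t(Idle) + 0.26·t(Busy) + 0.28·t(Throttled)
t(Busy) = 1 + 0.3·t(Idle) + 0.24·t(Busy) + 0.14·t(Throttled)
t(Throttled) = 1 + 0.32·t(Idle) + 0.34·t(Busy) + 0.2·t(Throttled)
Solving: t(Idle) = 4.7804, t(Busy) = 4.1068, t(Throttled) = 4.9076.
Expected minutes from Idle to Overloaded: 4.7804.

4.7804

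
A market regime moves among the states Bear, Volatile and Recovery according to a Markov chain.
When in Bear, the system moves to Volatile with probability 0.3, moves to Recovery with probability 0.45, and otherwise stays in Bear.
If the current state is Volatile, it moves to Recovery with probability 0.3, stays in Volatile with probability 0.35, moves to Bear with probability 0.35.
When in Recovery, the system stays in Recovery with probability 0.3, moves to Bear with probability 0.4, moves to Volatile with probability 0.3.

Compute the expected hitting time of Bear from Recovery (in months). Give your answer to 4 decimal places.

2.6027

Let t(s) be the expected number of months to first reach Bear from state s, with t(Bear) = 0. Conditioning on the first month:
t(Volatile) = 1 + 0.35·t(Volatile) + 0.3·t(Recovery)
t(Recovery) = 1 + 0.3·t(Volatile) + 0.3·t(Recovery)
Solving: t(Volatile) = 2.7397, t(Recovery) = 2.6027.
Expected months from Recovery to Bear: 2.6027.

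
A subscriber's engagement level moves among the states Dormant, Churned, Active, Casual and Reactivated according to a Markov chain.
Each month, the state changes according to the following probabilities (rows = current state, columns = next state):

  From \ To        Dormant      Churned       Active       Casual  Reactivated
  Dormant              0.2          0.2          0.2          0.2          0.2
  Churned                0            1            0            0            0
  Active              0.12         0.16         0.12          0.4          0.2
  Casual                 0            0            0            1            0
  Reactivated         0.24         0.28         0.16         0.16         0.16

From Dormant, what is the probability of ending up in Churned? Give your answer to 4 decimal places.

Let h(s) be the probability of absorption at Churned starting from transient state s. Then h(Churned) = 1 and h(Casual) = 0. By first-step analysis:
h(Dormant) = 0.2·h(Dormant) + 0.2·1 + 0.2·h(Active) + 0.2·0 + 0.2·h(Reactivated)
h(Active) = 0.12·h(Dormant) + 0.16·1 + 0.12·h(Active) + 0.4·0 + 0.2·h(Reactivated)
h(Reactivated) = 0.24·h(Dormant) + 0.28·1 + 0.16·h(Active) + 0.16·0 + 0.16·h(Reactivated)
Solving: h(Dormant) = 0.4775, h(Active) = 0.3697, h(Reactivated) = 0.5402.
Starting from Dormant, the probability is 0.4775.

0.4775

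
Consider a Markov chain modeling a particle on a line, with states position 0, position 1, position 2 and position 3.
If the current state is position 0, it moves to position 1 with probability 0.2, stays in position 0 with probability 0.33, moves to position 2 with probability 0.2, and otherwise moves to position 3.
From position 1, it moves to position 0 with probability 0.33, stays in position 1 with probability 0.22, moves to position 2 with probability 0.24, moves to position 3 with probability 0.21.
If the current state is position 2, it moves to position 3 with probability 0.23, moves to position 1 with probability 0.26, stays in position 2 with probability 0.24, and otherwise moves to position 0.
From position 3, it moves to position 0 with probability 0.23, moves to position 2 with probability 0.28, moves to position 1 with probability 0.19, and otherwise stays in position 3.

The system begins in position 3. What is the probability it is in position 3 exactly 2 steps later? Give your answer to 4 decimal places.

Propagate the distribution vector 2 steps from position 3.
After 0 steps: (0.0000, 0.0000, 0.0000, 1.0000)
After 1 step: (0.2300, 0.1900, 0.2800, 0.3000)
After 2 steps: (0.2832, 0.2176, 0.2428, 0.2564)
P(in position 3 after 2 steps) = 0.2564

0.2564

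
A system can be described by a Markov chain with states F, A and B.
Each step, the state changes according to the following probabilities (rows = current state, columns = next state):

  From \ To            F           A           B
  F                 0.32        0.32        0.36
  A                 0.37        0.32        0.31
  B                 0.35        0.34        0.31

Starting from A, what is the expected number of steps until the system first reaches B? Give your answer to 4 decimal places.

Let t(s) be the expected number of steps to first reach B from state s, with t(B) = 0. Conditioning on the first step:
t(F) = 1 + 0.32·t(F) + 0.32·t(A)
t(A) = 1 + 0.37·t(F) + 0.32·t(A)
Solving: t(F) = 2.9070, t(A) = 3.0523.
Expected steps from A to B: 3.0523.

3.0523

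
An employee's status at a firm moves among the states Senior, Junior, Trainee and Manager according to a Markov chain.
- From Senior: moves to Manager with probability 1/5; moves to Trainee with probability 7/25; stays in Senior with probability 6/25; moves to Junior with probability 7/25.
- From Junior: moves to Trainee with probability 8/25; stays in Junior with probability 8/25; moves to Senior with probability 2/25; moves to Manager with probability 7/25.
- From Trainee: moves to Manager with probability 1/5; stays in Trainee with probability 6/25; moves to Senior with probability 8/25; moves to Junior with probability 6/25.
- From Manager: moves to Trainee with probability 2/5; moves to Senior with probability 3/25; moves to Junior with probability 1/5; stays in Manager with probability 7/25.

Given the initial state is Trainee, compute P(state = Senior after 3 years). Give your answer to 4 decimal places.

Propagate the distribution vector 3 years from Trainee.
After 0 years: (0.0000, 0.0000, 1.0000, 0.0000)
After 1 year: (0.3200, 0.2400, 0.2400, 0.2000)
After 2 years: (0.1968, 0.2640, 0.3040, 0.2352)
After 3 years: (0.1939, 0.2596, 0.3066, 0.2399)
P(in Senior after 3 years) = 0.1939

0.1939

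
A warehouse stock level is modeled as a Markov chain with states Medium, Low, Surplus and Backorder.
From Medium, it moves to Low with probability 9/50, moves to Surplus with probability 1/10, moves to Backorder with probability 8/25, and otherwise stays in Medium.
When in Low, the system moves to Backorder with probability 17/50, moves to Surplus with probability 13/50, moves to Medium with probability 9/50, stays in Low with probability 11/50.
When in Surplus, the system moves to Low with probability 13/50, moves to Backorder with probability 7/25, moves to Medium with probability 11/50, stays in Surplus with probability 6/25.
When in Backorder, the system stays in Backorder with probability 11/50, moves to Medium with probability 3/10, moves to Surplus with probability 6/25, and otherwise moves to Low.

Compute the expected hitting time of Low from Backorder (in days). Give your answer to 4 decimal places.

Let t(s) be the expected number of days to first reach Low from state s, with t(Low) = 0. Conditioning on the first day:
t(Medium) = 1 + 0.4·t(Medium) + 0.1·t(Surplus) + 0.32·t(Backorder)
t(Surplus) = 1 + 0.22·t(Medium) + 0.24·t(Surplus) + 0.28·t(Backorder)
t(Backorder) = 1 + 0.3·t(Medium) + 0.24·t(Surplus) + 0.22·t(Backorder)
Solving: t(Medium) = 4.7593, t(Surplus) = 4.3312, t(Backorder) = 4.4452.
Expected days from Backorder to Low: 4.4452.

4.4452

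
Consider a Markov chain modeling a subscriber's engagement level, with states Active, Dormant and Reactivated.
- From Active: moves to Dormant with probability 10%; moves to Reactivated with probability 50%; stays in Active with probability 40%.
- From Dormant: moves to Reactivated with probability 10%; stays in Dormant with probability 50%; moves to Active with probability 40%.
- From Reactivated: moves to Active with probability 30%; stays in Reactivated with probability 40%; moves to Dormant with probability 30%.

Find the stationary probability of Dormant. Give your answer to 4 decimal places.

Let the stationary distribution be π with π = πP and π_1 + π_2 + π_3 = 1.
π_1 = 0.4·π_1 + 0.4·π_2 + 0.3·π_3
π_2 = 0.1·π_1 + 0.5·π_2 + 0.3·π_3
Solving with the normalization constraint gives π = (0.3649, 0.2838, 0.3514).
So the stationary probability of Dormant is 0.2838.

0.2838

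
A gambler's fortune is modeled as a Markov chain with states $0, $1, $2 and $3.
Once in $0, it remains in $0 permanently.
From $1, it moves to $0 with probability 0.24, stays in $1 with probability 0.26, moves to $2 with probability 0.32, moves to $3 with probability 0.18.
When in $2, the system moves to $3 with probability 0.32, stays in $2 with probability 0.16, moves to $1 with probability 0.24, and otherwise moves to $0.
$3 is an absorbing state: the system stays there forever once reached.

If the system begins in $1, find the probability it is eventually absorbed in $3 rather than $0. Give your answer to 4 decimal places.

0.4655

Let h(s) be the probability of absorption at $3 starting from transient state s. Then h($3) = 1 and h($0) = 0. By first-step analysis:
h($1) = 0.24·0 + 0.26·h($1) + 0.32·h($2) + 0.18·1
h($2) = 0.28·0 + 0.24·h($1) + 0.16·h($2) + 0.32·1
Solving: h($1) = 0.4655, h($2) = 0.5140.
Starting from $1, the probability is 0.4655.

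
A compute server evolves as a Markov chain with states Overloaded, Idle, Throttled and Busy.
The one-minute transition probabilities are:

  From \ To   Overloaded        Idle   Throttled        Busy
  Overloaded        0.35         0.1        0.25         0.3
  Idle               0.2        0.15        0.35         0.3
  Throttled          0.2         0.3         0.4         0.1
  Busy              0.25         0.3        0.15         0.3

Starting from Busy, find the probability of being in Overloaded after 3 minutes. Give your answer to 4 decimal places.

Propagate the distribution vector 3 minutes from Busy.
After 0 minutes: (0.0000, 0.0000, 0.0000, 1.0000)
After 1 minute: (0.2500, 0.3000, 0.1500, 0.3000)
After 2 minutes: (0.2525, 0.2050, 0.2725, 0.2700)
After 3 minutes: (0.2514, 0.2188, 0.2844, 0.2455)
P(in Overloaded after 3 minutes) = 0.2514

0.2514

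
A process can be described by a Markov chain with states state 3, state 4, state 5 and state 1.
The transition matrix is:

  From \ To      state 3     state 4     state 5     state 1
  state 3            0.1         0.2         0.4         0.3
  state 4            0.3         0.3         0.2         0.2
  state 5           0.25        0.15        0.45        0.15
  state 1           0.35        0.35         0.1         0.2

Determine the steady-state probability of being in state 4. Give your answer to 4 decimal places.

Let the stationary distribution be π with π = πP and π_1 + π_2 + π_3 + π_4 = 1.
π_1 = 0.1·π_1 + 0.3·π_2 + 0.25·π_3 + 0.35·π_4
π_2 = 0.2·π_1 + 0.3·π_2 + 0.15·π_3 + 0.35·π_4
π_3 = 0.4·π_1 + 0.2·π_2 + 0.45·π_3 + 0.1·π_4
Solving with the normalization constraint gives π = (0.2460, 0.2402, 0.3044, 0.2094).
So the stationary probability of state 4 is 0.2402.

0.2402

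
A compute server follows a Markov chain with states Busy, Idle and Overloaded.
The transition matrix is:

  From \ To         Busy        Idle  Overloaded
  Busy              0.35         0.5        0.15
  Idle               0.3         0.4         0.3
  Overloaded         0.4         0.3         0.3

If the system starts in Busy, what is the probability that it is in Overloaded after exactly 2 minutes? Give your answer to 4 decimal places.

Sum over the intermediate state after 1 minute:
P = P(Busy→Busy)·P(Busy→Overloaded) + P(Busy→Idle)·P(Idle→Overloaded) + P(Busy→Overloaded)·P(Overloaded→Overloaded)
  = 0.35×0.15 + 0.5×0.3 + 0.15×0.3
  = 0.0525 + 0.1500 + 0.0450 = 0.2475

0.2475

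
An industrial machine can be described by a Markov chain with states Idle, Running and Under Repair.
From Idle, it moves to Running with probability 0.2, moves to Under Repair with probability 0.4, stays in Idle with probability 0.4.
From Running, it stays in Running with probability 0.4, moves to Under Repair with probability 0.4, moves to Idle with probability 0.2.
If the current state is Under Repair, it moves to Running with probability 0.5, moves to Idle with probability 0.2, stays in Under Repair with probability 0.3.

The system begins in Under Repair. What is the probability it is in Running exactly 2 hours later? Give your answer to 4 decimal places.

Sum over the intermediate state after 1 hour:
P = P(Under Repair→Idle)·P(Idle→Running) + P(Under Repair→Running)·P(Running→Running) + P(Under Repair→Under Repair)·P(Under Repair→Running)
  = 0.2×0.2 + 0.5×0.4 + 0.3×0.5
  = 0.0400 + 0.2000 + 0.1500 = 0.3900

0.3900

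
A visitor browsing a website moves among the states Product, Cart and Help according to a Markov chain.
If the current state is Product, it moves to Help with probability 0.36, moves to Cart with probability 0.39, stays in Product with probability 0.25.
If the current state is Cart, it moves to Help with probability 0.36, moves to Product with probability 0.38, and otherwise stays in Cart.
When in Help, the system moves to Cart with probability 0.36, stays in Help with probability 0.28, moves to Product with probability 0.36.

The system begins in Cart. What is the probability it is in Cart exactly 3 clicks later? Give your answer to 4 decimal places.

Propagate the distribution vector 3 clicks from Cart.
After 0 clicks: (0.0000, 1.0000, 0.0000)
After 1 click: (0.3800, 0.2600, 0.3600)
After 2 clicks: (0.3234, 0.3454, 0.3312)
After 3 clicks: (0.3313, 0.3352, 0.3335)
P(in Cart after 3 clicks) = 0.3352

0.3352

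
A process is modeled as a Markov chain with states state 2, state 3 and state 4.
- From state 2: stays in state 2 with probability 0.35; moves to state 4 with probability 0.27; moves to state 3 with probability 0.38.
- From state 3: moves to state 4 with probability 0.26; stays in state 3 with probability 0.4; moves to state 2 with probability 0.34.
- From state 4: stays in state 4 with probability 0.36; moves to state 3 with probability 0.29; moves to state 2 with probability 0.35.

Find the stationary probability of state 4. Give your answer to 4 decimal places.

Let the stationary distribution be π with π = πP and π_1 + π_2 + π_3 = 1.
π_1 = 0.35·π_1 + 0.34·π_2 + 0.35·π_3
π_2 = 0.38·π_1 + 0.4·π_2 + 0.29·π_3
Solving with the normalization constraint gives π = (0.3464, 0.3609, 0.2927).
So the stationary probability of state 4 is 0.2927.

0.2927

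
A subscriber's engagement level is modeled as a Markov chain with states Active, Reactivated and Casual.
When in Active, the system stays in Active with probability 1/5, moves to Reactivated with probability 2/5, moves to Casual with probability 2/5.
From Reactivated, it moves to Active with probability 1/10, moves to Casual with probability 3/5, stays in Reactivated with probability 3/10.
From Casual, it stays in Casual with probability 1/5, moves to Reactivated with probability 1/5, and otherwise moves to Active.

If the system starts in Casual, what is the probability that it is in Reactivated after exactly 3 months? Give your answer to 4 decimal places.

0.2860

Propagate the distribution vector 3 months from Casual.
After 0 months: (0.0000, 0.0000, 1.0000)
After 1 month: (0.6000, 0.2000, 0.2000)
After 2 months: (0.2600, 0.3400, 0.4000)
After 3 months: (0.3260, 0.2860, 0.3880)
P(in Reactivated after 3 months) = 0.2860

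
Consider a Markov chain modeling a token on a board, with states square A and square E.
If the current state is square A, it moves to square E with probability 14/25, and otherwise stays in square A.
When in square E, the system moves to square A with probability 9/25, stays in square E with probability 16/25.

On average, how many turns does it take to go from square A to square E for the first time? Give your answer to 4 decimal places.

Let t(s) be the expected number of turns to first reach square E from state s, with t(square E) = 0. Conditioning on the first turn:
t(square A) = 1 + 0.44·t(square A)
Solving: t(square A) = 1.7857.
Expected turns from square A to square E: 1.7857.

1.7857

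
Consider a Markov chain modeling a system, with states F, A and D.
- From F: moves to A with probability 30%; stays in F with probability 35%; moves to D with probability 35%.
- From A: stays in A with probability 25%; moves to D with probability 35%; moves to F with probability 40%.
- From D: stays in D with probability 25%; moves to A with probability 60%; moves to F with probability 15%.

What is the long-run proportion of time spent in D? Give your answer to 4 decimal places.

Let the stationary distribution be π with π = πP and π_1 + π_2 + π_3 = 1.
π_1 = 0.35·π_1 + 0.4·π_2 + 0.15·π_3
π_2 = 0.3·π_1 + 0.25·π_2 + 0.6·π_3
Solving with the normalization constraint gives π = (0.3052, 0.3766, 0.3182).
So the stationary probability of D is 0.3182.

0.3182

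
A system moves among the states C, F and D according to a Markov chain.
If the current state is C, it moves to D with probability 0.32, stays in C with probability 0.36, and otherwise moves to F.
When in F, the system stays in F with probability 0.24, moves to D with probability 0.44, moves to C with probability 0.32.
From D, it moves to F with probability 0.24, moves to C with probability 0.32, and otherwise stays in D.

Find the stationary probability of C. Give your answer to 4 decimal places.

Let the stationary distribution be π with π = πP and π_1 + π_2 + π_3 = 1.
π_1 = 0.36·π_1 + 0.32·π_2 + 0.32·π_3
π_2 = 0.32·π_1 + 0.24·π_2 + 0.24·π_3
Solving with the normalization constraint gives π = (0.3333, 0.2667, 0.4000).
So the stationary probability of C is 0.3333.

0.3333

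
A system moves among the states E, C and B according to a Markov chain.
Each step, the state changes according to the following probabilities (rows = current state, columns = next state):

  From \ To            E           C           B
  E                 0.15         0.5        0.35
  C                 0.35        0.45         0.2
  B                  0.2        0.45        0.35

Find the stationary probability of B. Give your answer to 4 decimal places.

Let the stationary distribution be π with π = πP and π_1 + π_2 + π_3 = 1.
π_1 = 0.15·π_1 + 0.35·π_2 + 0.2·π_3
π_2 = 0.5·π_1 + 0.45·π_2 + 0.45·π_3
Solving with the normalization constraint gives π = (0.2566, 0.4628, 0.2806).
So the stationary probability of B is 0.2806.

0.2806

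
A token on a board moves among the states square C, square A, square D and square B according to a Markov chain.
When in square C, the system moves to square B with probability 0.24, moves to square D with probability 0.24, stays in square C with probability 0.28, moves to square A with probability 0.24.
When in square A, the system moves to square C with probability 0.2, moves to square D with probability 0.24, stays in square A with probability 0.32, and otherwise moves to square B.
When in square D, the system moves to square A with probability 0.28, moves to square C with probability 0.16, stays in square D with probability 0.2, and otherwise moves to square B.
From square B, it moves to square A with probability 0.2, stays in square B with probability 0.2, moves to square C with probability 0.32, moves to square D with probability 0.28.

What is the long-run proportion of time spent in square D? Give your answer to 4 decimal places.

Let the stationary distribution be π with π = πP and π_1 + π_2 + π_3 + π_4 = 1.
π_1 = 0.28·π_1 + 0.2·π_2 + 0.16·π_3 + 0.32·π_4
π_2 = 0.24·π_1 + 0.32·π_2 + 0.28·π_3 + 0.2·π_4
π_3 = 0.24·π_1 + 0.24·π_2 + 0.2·π_3 + 0.28·π_4
Solving with the normalization constraint gives π = (0.2406, 0.2601, 0.2407, 0.2585).
So the stationary probability of square D is 0.2407.

0.2407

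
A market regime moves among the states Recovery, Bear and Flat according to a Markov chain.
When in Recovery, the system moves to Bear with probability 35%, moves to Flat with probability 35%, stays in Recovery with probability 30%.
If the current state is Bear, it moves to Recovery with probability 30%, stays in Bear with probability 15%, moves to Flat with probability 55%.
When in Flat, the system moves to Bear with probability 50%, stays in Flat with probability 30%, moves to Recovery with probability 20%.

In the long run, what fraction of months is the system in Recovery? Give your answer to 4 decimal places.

Let the stationary distribution be π with π = πP and π_1 + π_2 + π_3 = 1.
π_1 = 0.3·π_1 + 0.3·π_2 + 0.2·π_3
π_2 = 0.35·π_1 + 0.15·π_2 + 0.5·π_3
Solving with the normalization constraint gives π = (0.2602, 0.3415, 0.3984).
So the stationary probability of Recovery is 0.2602.

0.2602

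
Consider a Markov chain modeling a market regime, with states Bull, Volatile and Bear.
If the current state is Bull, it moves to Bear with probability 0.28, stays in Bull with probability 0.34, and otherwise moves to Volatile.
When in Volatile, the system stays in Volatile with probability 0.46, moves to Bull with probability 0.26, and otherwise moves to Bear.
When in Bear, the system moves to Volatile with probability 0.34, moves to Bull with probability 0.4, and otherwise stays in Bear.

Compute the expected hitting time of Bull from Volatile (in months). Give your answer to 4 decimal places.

Let t(s) be the expected number of months to first reach Bull from state s, with t(Bull) = 0. Conditioning on the first month:
t(Volatile) = 1 + 0.46·t(Volatile) + 0.28·t(Bear)
t(Bear) = 1 + 0.34·t(Volatile) + 0.26·t(Bear)
Solving: t(Volatile) = 3.3509, t(Bear) = 2.8909.
Expected months from Volatile to Bull: 3.3509.

3.3509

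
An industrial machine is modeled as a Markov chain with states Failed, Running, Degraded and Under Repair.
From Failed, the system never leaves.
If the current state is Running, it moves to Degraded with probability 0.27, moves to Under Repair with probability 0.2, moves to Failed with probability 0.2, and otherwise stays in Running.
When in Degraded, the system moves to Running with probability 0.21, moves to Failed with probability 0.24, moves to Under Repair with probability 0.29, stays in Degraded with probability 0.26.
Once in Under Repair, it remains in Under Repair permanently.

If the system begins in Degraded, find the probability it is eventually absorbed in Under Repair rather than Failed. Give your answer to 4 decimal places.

0.5381

Let h(s) be the probability of absorption at Under Repair starting from transient state s. Then h(Under Repair) = 1 and h(Failed) = 0. By first-step analysis:
h(Running) = 0.2·0 + 0.33·h(Running) + 0.27·h(Degraded) + 0.2·1
h(Degraded) = 0.24·0 + 0.21·h(Running) + 0.26·h(Degraded) + 0.29·1
Solving: h(Running) = 0.5154, h(Degraded) = 0.5381.
Starting from Degraded, the probability is 0.5381.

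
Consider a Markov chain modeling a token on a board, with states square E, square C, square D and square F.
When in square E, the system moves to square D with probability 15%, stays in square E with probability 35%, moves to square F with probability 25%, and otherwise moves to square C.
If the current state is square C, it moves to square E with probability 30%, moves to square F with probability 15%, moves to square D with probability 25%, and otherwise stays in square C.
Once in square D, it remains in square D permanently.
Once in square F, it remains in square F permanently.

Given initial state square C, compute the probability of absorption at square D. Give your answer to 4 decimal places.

Let h(s) be the probability of absorption at square D starting from transient state s. Then h(square D) = 1 and h(square F) = 0. By first-step analysis:
h(square E) = 0.35·h(square E) + 0.25·h(square C) + 0.15·1 + 0.25·0
h(square C) = 0.3·h(square E) + 0.3·h(square C) + 0.25·1 + 0.15·0
Solving: h(square E) = 0.4408, h(square C) = 0.5461.
Starting from square C, the probability is 0.5461.

0.5461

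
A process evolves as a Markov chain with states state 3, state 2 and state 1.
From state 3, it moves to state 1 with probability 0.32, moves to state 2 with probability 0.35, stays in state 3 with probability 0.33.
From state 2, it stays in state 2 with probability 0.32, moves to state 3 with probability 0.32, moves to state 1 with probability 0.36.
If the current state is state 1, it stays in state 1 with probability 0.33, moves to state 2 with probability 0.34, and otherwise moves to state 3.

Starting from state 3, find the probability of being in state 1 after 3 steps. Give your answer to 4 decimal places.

0.3368

Propagate the distribution vector 3 steps from state 3.
After 0 steps: (1.0000, 0.0000, 0.0000)
After 1 step: (0.3300, 0.3500, 0.3200)
After 2 steps: (0.3265, 0.3363, 0.3372)
After 3 steps: (0.3266, 0.3365, 0.3368)
P(in state 1 after 3 steps) = 0.3368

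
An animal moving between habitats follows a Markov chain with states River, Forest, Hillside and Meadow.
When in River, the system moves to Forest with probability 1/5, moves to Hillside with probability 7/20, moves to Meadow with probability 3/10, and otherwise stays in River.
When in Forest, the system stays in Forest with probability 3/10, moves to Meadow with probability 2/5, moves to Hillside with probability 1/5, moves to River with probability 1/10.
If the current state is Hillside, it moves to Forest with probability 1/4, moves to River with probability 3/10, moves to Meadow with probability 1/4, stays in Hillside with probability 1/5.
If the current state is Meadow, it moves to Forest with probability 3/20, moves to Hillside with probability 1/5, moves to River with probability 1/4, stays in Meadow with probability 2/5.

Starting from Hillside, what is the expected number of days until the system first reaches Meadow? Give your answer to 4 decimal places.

Let t(s) be the expected number of days to first reach Meadow from state s, with t(Meadow) = 0. Conditioning on the first day:
t(River) = 1 + 0.15·t(River) + 0.2·t(Forest) + 0.35·t(Hillside)
t(Forest) = 1 + 0.1·t(River) + 0.3·t(Forest) + 0.2·t(Hillside)
t(Hillside) = 1 + 0.3·t(River) + 0.25·t(Forest) + 0.2·t(Hillside)
Solving: t(River) = 3.2251, t(Forest) = 2.8461, t(Hillside) = 3.3488.
Expected days from Hillside to Meadow: 3.3488.

3.3488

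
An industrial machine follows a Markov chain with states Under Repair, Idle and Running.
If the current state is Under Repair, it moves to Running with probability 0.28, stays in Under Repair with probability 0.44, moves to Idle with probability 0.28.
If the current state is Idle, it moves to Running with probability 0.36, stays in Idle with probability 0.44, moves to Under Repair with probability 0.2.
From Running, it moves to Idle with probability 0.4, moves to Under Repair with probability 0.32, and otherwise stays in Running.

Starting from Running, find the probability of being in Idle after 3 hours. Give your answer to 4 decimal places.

Propagate the distribution vector 3 hours from Running.
After 0 hours: (0.0000, 0.0000, 1.0000)
After 1 hour: (0.3200, 0.4000, 0.2800)
After 2 hours: (0.3104, 0.3776, 0.3120)
After 3 hours: (0.3119, 0.3779, 0.3102)
P(in Idle after 3 hours) = 0.3779

0.3779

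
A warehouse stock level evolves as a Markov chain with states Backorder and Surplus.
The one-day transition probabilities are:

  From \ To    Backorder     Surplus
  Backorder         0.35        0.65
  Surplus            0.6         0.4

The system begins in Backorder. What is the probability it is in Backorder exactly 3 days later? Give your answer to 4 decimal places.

0.4719

Propagate the distribution vector 3 days from Backorder.
After 0 days: (1.0000, 0.0000)
After 1 day: (0.3500, 0.6500)
After 2 days: (0.5125, 0.4875)
After 3 days: (0.4719, 0.5281)
P(in Backorder after 3 days) = 0.4719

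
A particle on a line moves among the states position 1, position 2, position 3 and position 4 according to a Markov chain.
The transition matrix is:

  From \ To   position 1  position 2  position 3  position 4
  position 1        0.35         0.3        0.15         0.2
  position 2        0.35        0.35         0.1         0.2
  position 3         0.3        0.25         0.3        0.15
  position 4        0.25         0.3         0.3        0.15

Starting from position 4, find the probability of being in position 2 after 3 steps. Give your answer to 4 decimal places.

Propagate the distribution vector 3 steps from position 4.
After 0 steps: (0.0000, 0.0000, 0.0000, 1.0000)
After 1 step: (0.2500, 0.3000, 0.3000, 0.1500)
After 2 steps: (0.3200, 0.3000, 0.2025, 0.1775)
After 3 steps: (0.3221, 0.3049, 0.1920, 0.1810)
P(in position 2 after 3 steps) = 0.3049

0.3049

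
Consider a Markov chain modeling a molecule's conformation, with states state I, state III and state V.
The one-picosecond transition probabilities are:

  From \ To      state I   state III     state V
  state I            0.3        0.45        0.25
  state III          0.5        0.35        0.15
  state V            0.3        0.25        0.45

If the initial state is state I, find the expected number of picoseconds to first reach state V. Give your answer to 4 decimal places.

Let t(s) be the expected number of picoseconds to first reach state V from state s, with t(state V) = 0. Conditioning on the first picosecond:
t(state I) = 1 + 0.3·t(state I) + 0.45·t(state III)
t(state III) = 1 + 0.5·t(state I) + 0.35·t(state III)
Solving: t(state I) = 4.7826, t(state III) = 5.2174.
Expected picoseconds from state I to state V: 4.7826.

4.7826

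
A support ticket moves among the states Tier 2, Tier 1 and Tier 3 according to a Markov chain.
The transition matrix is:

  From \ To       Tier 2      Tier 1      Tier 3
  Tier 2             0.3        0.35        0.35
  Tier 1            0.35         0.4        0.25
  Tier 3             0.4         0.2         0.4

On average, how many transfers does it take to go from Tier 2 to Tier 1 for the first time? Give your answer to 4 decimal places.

Let t(s) be the expected number of transfers to first reach Tier 1 from state s, with t(Tier 1) = 0. Conditioning on the first transfer:
t(Tier 2) = 1 + 0.3·t(Tier 2) + 0.35·t(Tier 3)
t(Tier 3) = 1 + 0.4·t(Tier 2) + 0.4·t(Tier 3)
Solving: t(Tier 2) = 3.3929, t(Tier 3) = 3.9286.
Expected transfers from Tier 2 to Tier 1: 3.3929.

3.3929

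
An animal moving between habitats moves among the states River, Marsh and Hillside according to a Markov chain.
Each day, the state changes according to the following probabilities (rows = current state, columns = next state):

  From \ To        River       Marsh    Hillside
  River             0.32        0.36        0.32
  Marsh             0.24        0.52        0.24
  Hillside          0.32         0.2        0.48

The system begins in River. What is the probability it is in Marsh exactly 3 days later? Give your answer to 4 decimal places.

Propagate the distribution vector 3 days from River.
After 0 days: (1.0000, 0.0000, 0.0000)
After 1 day: (0.3200, 0.3600, 0.3200)
After 2 days: (0.2912, 0.3664, 0.3424)
After 3 days: (0.2907, 0.3638, 0.3455)
P(in Marsh after 3 days) = 0.3638

0.3638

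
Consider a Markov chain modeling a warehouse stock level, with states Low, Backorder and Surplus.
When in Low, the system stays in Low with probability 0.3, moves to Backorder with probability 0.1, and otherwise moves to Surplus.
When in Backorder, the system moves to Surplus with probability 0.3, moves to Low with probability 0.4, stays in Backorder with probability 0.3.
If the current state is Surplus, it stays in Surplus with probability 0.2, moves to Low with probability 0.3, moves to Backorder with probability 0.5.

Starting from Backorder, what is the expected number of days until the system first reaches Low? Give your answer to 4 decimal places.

2.6829

Let t(s) be the expected number of days to first reach Low from state s, with t(Low) = 0. Conditioning on the first day:
t(Backorder) = 1 + 0.3·t(Backorder) + 0.3·t(Surplus)
t(Surplus) = 1 + 0.5·t(Backorder) + 0.2·t(Surplus)
Solving: t(Backorder) = 2.6829, t(Surplus) = 2.9268.
Expected days from Backorder to Low: 2.6829.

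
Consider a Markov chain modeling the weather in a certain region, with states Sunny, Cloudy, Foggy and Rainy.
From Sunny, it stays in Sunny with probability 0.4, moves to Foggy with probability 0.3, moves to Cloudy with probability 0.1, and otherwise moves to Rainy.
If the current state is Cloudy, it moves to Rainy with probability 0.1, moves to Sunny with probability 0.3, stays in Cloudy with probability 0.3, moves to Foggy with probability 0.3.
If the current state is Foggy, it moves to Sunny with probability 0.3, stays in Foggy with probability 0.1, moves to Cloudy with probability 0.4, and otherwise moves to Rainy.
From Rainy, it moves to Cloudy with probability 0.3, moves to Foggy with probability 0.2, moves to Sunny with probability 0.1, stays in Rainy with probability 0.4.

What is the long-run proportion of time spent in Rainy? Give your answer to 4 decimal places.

Let the stationary distribution be π with π = πP and π_1 + π_2 + π_3 + π_4 = 1.
π_1 = 0.4·π_1 + 0.3·π_2 + 0.3·π_3 + 0.1·π_4
π_2 = 0.1·π_1 + 0.3·π_2 + 0.4·π_3 + 0.3·π_4
π_3 = 0.3·π_1 + 0.3·π_2 + 0.1·π_3 + 0.2·π_4
Solving with the normalization constraint gives π = (0.2852, 0.2662, 0.2319, 0.2167).
So the stationary probability of Rainy is 0.2167.

0.2167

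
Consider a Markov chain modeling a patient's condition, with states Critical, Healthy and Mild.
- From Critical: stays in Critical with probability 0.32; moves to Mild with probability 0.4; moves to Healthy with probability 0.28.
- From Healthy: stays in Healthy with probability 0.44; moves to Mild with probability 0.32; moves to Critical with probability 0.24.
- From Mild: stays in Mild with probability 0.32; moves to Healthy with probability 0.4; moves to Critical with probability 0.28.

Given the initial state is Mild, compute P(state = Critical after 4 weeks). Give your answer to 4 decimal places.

0.2757

Propagate the distribution vector 4 weeks from Mild.
After 0 weeks: (0.0000, 0.0000, 1.0000)
After 1 week: (0.2800, 0.4000, 0.3200)
After 2 weeks: (0.2752, 0.3824, 0.3424)
After 3 weeks: (0.2757, 0.3823, 0.3420)
After 4 weeks: (0.2757, 0.3822, 0.3421)
P(in Critical after 4 weeks) = 0.2757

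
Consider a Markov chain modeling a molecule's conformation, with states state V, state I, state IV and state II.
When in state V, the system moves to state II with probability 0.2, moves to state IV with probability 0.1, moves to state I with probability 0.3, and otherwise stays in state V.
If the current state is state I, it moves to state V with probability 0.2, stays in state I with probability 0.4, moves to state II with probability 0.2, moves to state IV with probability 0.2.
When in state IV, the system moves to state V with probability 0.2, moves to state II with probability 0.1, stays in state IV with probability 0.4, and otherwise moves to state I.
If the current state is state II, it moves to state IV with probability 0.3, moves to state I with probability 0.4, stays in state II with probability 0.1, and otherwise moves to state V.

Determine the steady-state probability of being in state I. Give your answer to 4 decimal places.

Let the stationary distribution be π with π = πP and π_1 + π_2 + π_3 + π_4 = 1.
π_1 = 0.4·π_1 + 0.2·π_2 + 0.2·π_3 + 0.2·π_4
π_2 = 0.3·π_1 + 0.4·π_2 + 0.3·π_3 + 0.4·π_4
π_3 = 0.1·π_1 + 0.2·π_2 + 0.4·π_3 + 0.3·π_4
Solving with the normalization constraint gives π = (0.2500, 0.3511, 0.2388, 0.1601).
So the stationary probability of state I is 0.3511.

0.3511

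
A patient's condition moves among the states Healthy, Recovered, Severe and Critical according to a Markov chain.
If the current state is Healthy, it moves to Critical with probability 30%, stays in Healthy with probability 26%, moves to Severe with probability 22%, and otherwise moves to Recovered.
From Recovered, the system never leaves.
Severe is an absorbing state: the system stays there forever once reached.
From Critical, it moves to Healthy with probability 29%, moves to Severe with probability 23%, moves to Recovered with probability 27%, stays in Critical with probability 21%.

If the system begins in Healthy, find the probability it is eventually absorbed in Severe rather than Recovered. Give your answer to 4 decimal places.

0.4879

Let h(s) be the probability of absorption at Severe starting from transient state s. Then h(Severe) = 1 and h(Recovered) = 0. By first-step analysis:
h(Healthy) = 0.26·h(Healthy) + 0.22·0 + 0.22·1 + 0.3·h(Critical)
h(Critical) = 0.29·h(Healthy) + 0.27·0 + 0.23·1 + 0.21·h(Critical)
Solving: h(Healthy) = 0.4879, h(Critical) = 0.4703.
Starting from Healthy, the probability is 0.4879.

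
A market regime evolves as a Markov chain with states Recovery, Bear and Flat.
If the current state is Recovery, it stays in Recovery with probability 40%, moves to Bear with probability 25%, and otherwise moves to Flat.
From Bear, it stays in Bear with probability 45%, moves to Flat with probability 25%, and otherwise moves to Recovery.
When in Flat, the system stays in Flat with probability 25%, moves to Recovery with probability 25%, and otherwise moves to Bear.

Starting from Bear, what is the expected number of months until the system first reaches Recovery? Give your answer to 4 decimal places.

Let t(s) be the expected number of months to first reach Recovery from state s, with t(Recovery) = 0. Conditioning on the first month:
t(Bear) = 1 + 0.45·t(Bear) + 0.25·t(Flat)
t(Flat) = 1 + 0.5·t(Bear) + 0.25·t(Flat)
Solving: t(Bear) = 3.4783, t(Flat) = 3.6522.
Expected months from Bear to Recovery: 3.4783.

3.4783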